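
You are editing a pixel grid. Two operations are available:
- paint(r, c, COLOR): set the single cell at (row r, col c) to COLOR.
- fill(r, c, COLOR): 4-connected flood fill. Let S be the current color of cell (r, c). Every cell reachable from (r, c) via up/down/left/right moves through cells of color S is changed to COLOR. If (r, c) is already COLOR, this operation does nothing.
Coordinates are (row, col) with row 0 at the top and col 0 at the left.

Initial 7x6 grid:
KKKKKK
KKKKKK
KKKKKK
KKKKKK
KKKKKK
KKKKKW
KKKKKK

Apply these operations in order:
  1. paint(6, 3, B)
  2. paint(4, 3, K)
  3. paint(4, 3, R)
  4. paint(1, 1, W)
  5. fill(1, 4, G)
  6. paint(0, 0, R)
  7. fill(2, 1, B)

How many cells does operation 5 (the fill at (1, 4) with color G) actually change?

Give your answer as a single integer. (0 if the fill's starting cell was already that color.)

After op 1 paint(6,3,B):
KKKKKK
KKKKKK
KKKKKK
KKKKKK
KKKKKK
KKKKKW
KKKBKK
After op 2 paint(4,3,K):
KKKKKK
KKKKKK
KKKKKK
KKKKKK
KKKKKK
KKKKKW
KKKBKK
After op 3 paint(4,3,R):
KKKKKK
KKKKKK
KKKKKK
KKKKKK
KKKRKK
KKKKKW
KKKBKK
After op 4 paint(1,1,W):
KKKKKK
KWKKKK
KKKKKK
KKKKKK
KKKRKK
KKKKKW
KKKBKK
After op 5 fill(1,4,G) [38 cells changed]:
GGGGGG
GWGGGG
GGGGGG
GGGGGG
GGGRGG
GGGGGW
GGGBGG

Answer: 38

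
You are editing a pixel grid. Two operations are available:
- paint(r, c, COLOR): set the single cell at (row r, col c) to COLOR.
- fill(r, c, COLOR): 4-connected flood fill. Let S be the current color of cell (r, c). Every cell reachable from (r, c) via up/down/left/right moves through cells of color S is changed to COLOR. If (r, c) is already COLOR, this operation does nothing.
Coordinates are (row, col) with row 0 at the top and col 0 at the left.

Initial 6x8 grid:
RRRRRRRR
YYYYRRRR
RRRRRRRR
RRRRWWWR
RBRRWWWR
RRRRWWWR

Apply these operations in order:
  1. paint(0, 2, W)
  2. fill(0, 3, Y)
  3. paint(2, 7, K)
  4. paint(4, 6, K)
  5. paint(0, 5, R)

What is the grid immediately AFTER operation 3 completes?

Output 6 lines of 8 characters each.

After op 1 paint(0,2,W):
RRWRRRRR
YYYYRRRR
RRRRRRRR
RRRRWWWR
RBRRWWWR
RRRRWWWR
After op 2 fill(0,3,Y) [31 cells changed]:
RRWYYYYY
YYYYYYYY
YYYYYYYY
YYYYWWWY
YBYYWWWY
YYYYWWWY
After op 3 paint(2,7,K):
RRWYYYYY
YYYYYYYY
YYYYYYYK
YYYYWWWY
YBYYWWWY
YYYYWWWY

Answer: RRWYYYYY
YYYYYYYY
YYYYYYYK
YYYYWWWY
YBYYWWWY
YYYYWWWY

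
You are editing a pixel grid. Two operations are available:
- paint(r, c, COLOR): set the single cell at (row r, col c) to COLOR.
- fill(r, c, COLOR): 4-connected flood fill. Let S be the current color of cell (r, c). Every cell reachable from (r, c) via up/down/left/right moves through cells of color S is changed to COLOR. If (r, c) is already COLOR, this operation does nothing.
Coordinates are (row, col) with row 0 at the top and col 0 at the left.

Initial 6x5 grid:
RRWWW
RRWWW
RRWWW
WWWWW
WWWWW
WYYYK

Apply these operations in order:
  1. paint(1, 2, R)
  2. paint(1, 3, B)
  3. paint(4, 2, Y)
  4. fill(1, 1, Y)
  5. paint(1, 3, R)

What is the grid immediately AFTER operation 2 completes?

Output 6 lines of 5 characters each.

After op 1 paint(1,2,R):
RRWWW
RRRWW
RRWWW
WWWWW
WWWWW
WYYYK
After op 2 paint(1,3,B):
RRWWW
RRRBW
RRWWW
WWWWW
WWWWW
WYYYK

Answer: RRWWW
RRRBW
RRWWW
WWWWW
WWWWW
WYYYK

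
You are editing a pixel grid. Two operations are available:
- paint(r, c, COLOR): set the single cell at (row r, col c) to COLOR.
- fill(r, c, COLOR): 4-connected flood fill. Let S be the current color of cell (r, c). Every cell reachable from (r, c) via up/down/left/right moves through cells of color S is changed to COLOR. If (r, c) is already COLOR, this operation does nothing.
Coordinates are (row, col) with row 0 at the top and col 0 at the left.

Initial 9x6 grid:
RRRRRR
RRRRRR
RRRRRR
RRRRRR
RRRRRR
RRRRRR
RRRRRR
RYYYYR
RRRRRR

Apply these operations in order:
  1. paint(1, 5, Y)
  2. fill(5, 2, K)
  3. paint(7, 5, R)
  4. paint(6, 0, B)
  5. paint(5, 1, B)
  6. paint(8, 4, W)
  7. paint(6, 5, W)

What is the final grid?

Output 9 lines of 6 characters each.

Answer: KKKKKK
KKKKKY
KKKKKK
KKKKKK
KKKKKK
KBKKKK
BKKKKW
KYYYYR
KKKKWK

Derivation:
After op 1 paint(1,5,Y):
RRRRRR
RRRRRY
RRRRRR
RRRRRR
RRRRRR
RRRRRR
RRRRRR
RYYYYR
RRRRRR
After op 2 fill(5,2,K) [49 cells changed]:
KKKKKK
KKKKKY
KKKKKK
KKKKKK
KKKKKK
KKKKKK
KKKKKK
KYYYYK
KKKKKK
After op 3 paint(7,5,R):
KKKKKK
KKKKKY
KKKKKK
KKKKKK
KKKKKK
KKKKKK
KKKKKK
KYYYYR
KKKKKK
After op 4 paint(6,0,B):
KKKKKK
KKKKKY
KKKKKK
KKKKKK
KKKKKK
KKKKKK
BKKKKK
KYYYYR
KKKKKK
After op 5 paint(5,1,B):
KKKKKK
KKKKKY
KKKKKK
KKKKKK
KKKKKK
KBKKKK
BKKKKK
KYYYYR
KKKKKK
After op 6 paint(8,4,W):
KKKKKK
KKKKKY
KKKKKK
KKKKKK
KKKKKK
KBKKKK
BKKKKK
KYYYYR
KKKKWK
After op 7 paint(6,5,W):
KKKKKK
KKKKKY
KKKKKK
KKKKKK
KKKKKK
KBKKKK
BKKKKW
KYYYYR
KKKKWK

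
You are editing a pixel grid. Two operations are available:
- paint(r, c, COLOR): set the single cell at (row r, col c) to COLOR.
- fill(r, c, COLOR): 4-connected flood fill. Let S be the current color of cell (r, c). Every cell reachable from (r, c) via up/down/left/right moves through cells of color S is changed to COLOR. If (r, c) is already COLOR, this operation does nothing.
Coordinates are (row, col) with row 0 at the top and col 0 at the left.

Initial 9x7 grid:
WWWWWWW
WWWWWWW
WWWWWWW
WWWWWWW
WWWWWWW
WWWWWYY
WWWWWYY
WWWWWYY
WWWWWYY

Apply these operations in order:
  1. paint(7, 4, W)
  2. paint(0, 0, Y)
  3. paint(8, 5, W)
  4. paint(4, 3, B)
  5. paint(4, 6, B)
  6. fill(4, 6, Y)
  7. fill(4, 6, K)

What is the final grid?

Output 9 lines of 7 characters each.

After op 1 paint(7,4,W):
WWWWWWW
WWWWWWW
WWWWWWW
WWWWWWW
WWWWWWW
WWWWWYY
WWWWWYY
WWWWWYY
WWWWWYY
After op 2 paint(0,0,Y):
YWWWWWW
WWWWWWW
WWWWWWW
WWWWWWW
WWWWWWW
WWWWWYY
WWWWWYY
WWWWWYY
WWWWWYY
After op 3 paint(8,5,W):
YWWWWWW
WWWWWWW
WWWWWWW
WWWWWWW
WWWWWWW
WWWWWYY
WWWWWYY
WWWWWYY
WWWWWWY
After op 4 paint(4,3,B):
YWWWWWW
WWWWWWW
WWWWWWW
WWWWWWW
WWWBWWW
WWWWWYY
WWWWWYY
WWWWWYY
WWWWWWY
After op 5 paint(4,6,B):
YWWWWWW
WWWWWWW
WWWWWWW
WWWWWWW
WWWBWWB
WWWWWYY
WWWWWYY
WWWWWYY
WWWWWWY
After op 6 fill(4,6,Y) [1 cells changed]:
YWWWWWW
WWWWWWW
WWWWWWW
WWWWWWW
WWWBWWY
WWWWWYY
WWWWWYY
WWWWWYY
WWWWWWY
After op 7 fill(4,6,K) [8 cells changed]:
YWWWWWW
WWWWWWW
WWWWWWW
WWWWWWW
WWWBWWK
WWWWWKK
WWWWWKK
WWWWWKK
WWWWWWK

Answer: YWWWWWW
WWWWWWW
WWWWWWW
WWWWWWW
WWWBWWK
WWWWWKK
WWWWWKK
WWWWWKK
WWWWWWK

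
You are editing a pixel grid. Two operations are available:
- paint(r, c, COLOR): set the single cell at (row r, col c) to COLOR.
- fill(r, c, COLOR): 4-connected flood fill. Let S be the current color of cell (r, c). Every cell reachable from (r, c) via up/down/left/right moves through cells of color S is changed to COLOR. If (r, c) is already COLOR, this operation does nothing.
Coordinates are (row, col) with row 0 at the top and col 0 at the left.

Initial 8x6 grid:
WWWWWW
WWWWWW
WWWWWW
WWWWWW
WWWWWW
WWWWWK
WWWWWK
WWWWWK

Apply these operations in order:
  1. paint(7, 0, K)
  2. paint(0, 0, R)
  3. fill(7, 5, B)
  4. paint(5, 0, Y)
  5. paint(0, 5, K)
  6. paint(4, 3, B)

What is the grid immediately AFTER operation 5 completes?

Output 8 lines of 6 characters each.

Answer: RWWWWK
WWWWWW
WWWWWW
WWWWWW
WWWWWW
YWWWWB
WWWWWB
KWWWWB

Derivation:
After op 1 paint(7,0,K):
WWWWWW
WWWWWW
WWWWWW
WWWWWW
WWWWWW
WWWWWK
WWWWWK
KWWWWK
After op 2 paint(0,0,R):
RWWWWW
WWWWWW
WWWWWW
WWWWWW
WWWWWW
WWWWWK
WWWWWK
KWWWWK
After op 3 fill(7,5,B) [3 cells changed]:
RWWWWW
WWWWWW
WWWWWW
WWWWWW
WWWWWW
WWWWWB
WWWWWB
KWWWWB
After op 4 paint(5,0,Y):
RWWWWW
WWWWWW
WWWWWW
WWWWWW
WWWWWW
YWWWWB
WWWWWB
KWWWWB
After op 5 paint(0,5,K):
RWWWWK
WWWWWW
WWWWWW
WWWWWW
WWWWWW
YWWWWB
WWWWWB
KWWWWB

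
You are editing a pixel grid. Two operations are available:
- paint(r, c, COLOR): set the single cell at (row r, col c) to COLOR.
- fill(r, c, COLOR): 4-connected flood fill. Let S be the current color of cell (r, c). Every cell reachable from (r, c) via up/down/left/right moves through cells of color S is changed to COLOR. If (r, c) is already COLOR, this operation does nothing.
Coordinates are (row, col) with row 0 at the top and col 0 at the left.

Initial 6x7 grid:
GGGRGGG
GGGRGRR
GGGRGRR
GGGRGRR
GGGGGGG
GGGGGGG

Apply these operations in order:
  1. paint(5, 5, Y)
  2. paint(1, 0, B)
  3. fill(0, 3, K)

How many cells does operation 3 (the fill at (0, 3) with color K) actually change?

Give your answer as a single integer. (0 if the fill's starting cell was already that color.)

Answer: 4

Derivation:
After op 1 paint(5,5,Y):
GGGRGGG
GGGRGRR
GGGRGRR
GGGRGRR
GGGGGGG
GGGGGYG
After op 2 paint(1,0,B):
GGGRGGG
BGGRGRR
GGGRGRR
GGGRGRR
GGGGGGG
GGGGGYG
After op 3 fill(0,3,K) [4 cells changed]:
GGGKGGG
BGGKGRR
GGGKGRR
GGGKGRR
GGGGGGG
GGGGGYG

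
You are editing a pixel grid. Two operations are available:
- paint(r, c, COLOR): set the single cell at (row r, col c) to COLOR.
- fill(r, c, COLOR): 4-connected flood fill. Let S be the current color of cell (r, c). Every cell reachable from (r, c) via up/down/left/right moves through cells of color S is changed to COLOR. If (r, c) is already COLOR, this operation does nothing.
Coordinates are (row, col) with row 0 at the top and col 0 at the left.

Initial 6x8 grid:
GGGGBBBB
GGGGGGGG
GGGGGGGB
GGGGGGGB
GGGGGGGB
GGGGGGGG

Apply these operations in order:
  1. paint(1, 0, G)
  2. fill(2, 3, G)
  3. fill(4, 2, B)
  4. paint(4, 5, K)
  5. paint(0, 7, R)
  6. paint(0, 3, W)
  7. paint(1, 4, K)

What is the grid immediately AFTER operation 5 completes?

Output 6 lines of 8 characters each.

After op 1 paint(1,0,G):
GGGGBBBB
GGGGGGGG
GGGGGGGB
GGGGGGGB
GGGGGGGB
GGGGGGGG
After op 2 fill(2,3,G) [0 cells changed]:
GGGGBBBB
GGGGGGGG
GGGGGGGB
GGGGGGGB
GGGGGGGB
GGGGGGGG
After op 3 fill(4,2,B) [41 cells changed]:
BBBBBBBB
BBBBBBBB
BBBBBBBB
BBBBBBBB
BBBBBBBB
BBBBBBBB
After op 4 paint(4,5,K):
BBBBBBBB
BBBBBBBB
BBBBBBBB
BBBBBBBB
BBBBBKBB
BBBBBBBB
After op 5 paint(0,7,R):
BBBBBBBR
BBBBBBBB
BBBBBBBB
BBBBBBBB
BBBBBKBB
BBBBBBBB

Answer: BBBBBBBR
BBBBBBBB
BBBBBBBB
BBBBBBBB
BBBBBKBB
BBBBBBBB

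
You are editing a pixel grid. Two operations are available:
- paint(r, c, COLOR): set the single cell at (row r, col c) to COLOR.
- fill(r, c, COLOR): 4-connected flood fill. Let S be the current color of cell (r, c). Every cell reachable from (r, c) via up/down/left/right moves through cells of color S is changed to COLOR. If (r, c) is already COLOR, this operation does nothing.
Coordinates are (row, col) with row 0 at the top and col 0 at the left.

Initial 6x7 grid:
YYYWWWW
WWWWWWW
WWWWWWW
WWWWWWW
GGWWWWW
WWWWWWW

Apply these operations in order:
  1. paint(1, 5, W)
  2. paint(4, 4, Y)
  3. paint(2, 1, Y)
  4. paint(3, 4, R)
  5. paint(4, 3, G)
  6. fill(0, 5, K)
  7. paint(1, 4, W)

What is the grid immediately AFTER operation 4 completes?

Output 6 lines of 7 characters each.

Answer: YYYWWWW
WWWWWWW
WYWWWWW
WWWWRWW
GGWWYWW
WWWWWWW

Derivation:
After op 1 paint(1,5,W):
YYYWWWW
WWWWWWW
WWWWWWW
WWWWWWW
GGWWWWW
WWWWWWW
After op 2 paint(4,4,Y):
YYYWWWW
WWWWWWW
WWWWWWW
WWWWWWW
GGWWYWW
WWWWWWW
After op 3 paint(2,1,Y):
YYYWWWW
WWWWWWW
WYWWWWW
WWWWWWW
GGWWYWW
WWWWWWW
After op 4 paint(3,4,R):
YYYWWWW
WWWWWWW
WYWWWWW
WWWWRWW
GGWWYWW
WWWWWWW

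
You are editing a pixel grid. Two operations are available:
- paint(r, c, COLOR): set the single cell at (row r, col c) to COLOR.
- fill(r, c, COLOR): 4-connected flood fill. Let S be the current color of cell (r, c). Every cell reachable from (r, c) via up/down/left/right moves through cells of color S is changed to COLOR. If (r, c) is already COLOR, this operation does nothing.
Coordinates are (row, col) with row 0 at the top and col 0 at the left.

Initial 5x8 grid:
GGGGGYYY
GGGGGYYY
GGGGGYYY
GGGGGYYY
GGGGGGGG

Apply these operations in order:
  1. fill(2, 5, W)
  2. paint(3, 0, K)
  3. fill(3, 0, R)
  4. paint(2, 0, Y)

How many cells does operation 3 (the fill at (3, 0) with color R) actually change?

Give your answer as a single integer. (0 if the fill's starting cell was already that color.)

After op 1 fill(2,5,W) [12 cells changed]:
GGGGGWWW
GGGGGWWW
GGGGGWWW
GGGGGWWW
GGGGGGGG
After op 2 paint(3,0,K):
GGGGGWWW
GGGGGWWW
GGGGGWWW
KGGGGWWW
GGGGGGGG
After op 3 fill(3,0,R) [1 cells changed]:
GGGGGWWW
GGGGGWWW
GGGGGWWW
RGGGGWWW
GGGGGGGG

Answer: 1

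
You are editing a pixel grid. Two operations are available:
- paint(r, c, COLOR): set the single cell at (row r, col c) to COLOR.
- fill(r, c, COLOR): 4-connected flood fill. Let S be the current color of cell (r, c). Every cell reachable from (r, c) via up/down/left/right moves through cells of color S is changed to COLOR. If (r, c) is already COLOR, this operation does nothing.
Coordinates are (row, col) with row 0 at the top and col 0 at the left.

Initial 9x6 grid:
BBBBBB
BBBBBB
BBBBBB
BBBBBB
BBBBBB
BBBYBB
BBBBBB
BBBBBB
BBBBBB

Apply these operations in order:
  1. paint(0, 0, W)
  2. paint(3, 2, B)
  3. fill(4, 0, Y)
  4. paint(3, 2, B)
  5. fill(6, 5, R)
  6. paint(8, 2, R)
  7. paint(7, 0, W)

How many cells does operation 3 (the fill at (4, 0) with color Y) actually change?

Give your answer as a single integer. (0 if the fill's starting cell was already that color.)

After op 1 paint(0,0,W):
WBBBBB
BBBBBB
BBBBBB
BBBBBB
BBBBBB
BBBYBB
BBBBBB
BBBBBB
BBBBBB
After op 2 paint(3,2,B):
WBBBBB
BBBBBB
BBBBBB
BBBBBB
BBBBBB
BBBYBB
BBBBBB
BBBBBB
BBBBBB
After op 3 fill(4,0,Y) [52 cells changed]:
WYYYYY
YYYYYY
YYYYYY
YYYYYY
YYYYYY
YYYYYY
YYYYYY
YYYYYY
YYYYYY

Answer: 52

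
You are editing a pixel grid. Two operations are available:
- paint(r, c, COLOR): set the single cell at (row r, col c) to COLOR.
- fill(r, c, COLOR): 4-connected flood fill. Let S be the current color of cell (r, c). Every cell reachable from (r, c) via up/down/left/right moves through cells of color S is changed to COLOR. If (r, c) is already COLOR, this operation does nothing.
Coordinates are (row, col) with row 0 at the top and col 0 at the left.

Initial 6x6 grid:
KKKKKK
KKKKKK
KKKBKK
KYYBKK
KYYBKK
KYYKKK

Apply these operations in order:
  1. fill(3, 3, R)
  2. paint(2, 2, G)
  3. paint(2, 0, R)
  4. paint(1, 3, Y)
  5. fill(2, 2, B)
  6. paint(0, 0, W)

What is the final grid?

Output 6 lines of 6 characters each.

After op 1 fill(3,3,R) [3 cells changed]:
KKKKKK
KKKKKK
KKKRKK
KYYRKK
KYYRKK
KYYKKK
After op 2 paint(2,2,G):
KKKKKK
KKKKKK
KKGRKK
KYYRKK
KYYRKK
KYYKKK
After op 3 paint(2,0,R):
KKKKKK
KKKKKK
RKGRKK
KYYRKK
KYYRKK
KYYKKK
After op 4 paint(1,3,Y):
KKKKKK
KKKYKK
RKGRKK
KYYRKK
KYYRKK
KYYKKK
After op 5 fill(2,2,B) [1 cells changed]:
KKKKKK
KKKYKK
RKBRKK
KYYRKK
KYYRKK
KYYKKK
After op 6 paint(0,0,W):
WKKKKK
KKKYKK
RKBRKK
KYYRKK
KYYRKK
KYYKKK

Answer: WKKKKK
KKKYKK
RKBRKK
KYYRKK
KYYRKK
KYYKKK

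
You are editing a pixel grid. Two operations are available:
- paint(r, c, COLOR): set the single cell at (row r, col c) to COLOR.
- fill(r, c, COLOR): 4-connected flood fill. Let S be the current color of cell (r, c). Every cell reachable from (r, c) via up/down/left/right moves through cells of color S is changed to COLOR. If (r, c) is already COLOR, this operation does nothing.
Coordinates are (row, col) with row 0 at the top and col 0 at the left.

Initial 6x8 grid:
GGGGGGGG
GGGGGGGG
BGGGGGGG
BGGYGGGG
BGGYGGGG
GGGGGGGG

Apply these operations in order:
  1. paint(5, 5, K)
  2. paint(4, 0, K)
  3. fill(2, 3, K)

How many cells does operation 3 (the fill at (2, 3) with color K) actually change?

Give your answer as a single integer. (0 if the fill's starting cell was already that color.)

Answer: 42

Derivation:
After op 1 paint(5,5,K):
GGGGGGGG
GGGGGGGG
BGGGGGGG
BGGYGGGG
BGGYGGGG
GGGGGKGG
After op 2 paint(4,0,K):
GGGGGGGG
GGGGGGGG
BGGGGGGG
BGGYGGGG
KGGYGGGG
GGGGGKGG
After op 3 fill(2,3,K) [42 cells changed]:
KKKKKKKK
KKKKKKKK
BKKKKKKK
BKKYKKKK
KKKYKKKK
KKKKKKKK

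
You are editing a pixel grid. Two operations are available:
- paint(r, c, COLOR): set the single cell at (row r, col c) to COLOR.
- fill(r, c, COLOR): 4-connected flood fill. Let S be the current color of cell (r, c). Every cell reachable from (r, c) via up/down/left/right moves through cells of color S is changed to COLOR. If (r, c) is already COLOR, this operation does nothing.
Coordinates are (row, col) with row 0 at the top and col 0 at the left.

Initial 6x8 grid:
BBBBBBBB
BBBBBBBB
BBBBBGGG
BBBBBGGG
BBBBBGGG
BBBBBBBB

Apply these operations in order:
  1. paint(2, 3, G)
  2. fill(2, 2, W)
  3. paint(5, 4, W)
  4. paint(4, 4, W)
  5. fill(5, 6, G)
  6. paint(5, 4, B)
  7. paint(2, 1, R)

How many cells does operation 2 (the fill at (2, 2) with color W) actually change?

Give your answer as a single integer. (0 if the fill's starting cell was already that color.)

After op 1 paint(2,3,G):
BBBBBBBB
BBBBBBBB
BBBGBGGG
BBBBBGGG
BBBBBGGG
BBBBBBBB
After op 2 fill(2,2,W) [38 cells changed]:
WWWWWWWW
WWWWWWWW
WWWGWGGG
WWWWWGGG
WWWWWGGG
WWWWWWWW

Answer: 38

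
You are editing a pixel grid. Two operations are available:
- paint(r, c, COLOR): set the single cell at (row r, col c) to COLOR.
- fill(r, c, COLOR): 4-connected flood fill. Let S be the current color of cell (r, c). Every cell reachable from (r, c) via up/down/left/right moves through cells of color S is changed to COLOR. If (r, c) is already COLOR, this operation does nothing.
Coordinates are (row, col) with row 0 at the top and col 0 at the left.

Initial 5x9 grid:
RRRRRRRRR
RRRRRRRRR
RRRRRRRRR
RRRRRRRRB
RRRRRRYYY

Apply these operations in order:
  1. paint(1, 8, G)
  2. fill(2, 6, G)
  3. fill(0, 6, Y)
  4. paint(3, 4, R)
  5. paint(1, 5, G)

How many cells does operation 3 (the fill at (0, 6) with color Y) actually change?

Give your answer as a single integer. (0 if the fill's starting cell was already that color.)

Answer: 41

Derivation:
After op 1 paint(1,8,G):
RRRRRRRRR
RRRRRRRRG
RRRRRRRRR
RRRRRRRRB
RRRRRRYYY
After op 2 fill(2,6,G) [40 cells changed]:
GGGGGGGGG
GGGGGGGGG
GGGGGGGGG
GGGGGGGGB
GGGGGGYYY
After op 3 fill(0,6,Y) [41 cells changed]:
YYYYYYYYY
YYYYYYYYY
YYYYYYYYY
YYYYYYYYB
YYYYYYYYY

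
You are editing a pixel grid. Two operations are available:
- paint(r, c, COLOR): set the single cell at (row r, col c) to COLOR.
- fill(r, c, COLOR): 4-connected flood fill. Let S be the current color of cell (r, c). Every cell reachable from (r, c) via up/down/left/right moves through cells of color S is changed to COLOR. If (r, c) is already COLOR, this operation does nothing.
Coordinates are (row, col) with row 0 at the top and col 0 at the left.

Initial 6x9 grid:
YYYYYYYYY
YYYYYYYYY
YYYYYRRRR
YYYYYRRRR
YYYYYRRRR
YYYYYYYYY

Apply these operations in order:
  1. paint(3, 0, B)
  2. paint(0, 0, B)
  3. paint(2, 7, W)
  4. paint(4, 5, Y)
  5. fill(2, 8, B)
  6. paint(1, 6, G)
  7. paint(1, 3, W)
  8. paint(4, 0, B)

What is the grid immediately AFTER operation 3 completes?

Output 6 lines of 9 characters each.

Answer: BYYYYYYYY
YYYYYYYYY
YYYYYRRWR
BYYYYRRRR
YYYYYRRRR
YYYYYYYYY

Derivation:
After op 1 paint(3,0,B):
YYYYYYYYY
YYYYYYYYY
YYYYYRRRR
BYYYYRRRR
YYYYYRRRR
YYYYYYYYY
After op 2 paint(0,0,B):
BYYYYYYYY
YYYYYYYYY
YYYYYRRRR
BYYYYRRRR
YYYYYRRRR
YYYYYYYYY
After op 3 paint(2,7,W):
BYYYYYYYY
YYYYYYYYY
YYYYYRRWR
BYYYYRRRR
YYYYYRRRR
YYYYYYYYY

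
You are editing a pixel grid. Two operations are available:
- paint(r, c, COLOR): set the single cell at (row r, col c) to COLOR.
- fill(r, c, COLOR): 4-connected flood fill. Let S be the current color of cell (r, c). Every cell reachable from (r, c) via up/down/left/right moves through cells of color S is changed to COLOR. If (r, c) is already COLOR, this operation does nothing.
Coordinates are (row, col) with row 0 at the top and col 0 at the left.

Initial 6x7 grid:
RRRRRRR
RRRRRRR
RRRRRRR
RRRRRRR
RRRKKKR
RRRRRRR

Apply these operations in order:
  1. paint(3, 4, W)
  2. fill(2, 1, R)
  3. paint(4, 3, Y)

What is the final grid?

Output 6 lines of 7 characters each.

After op 1 paint(3,4,W):
RRRRRRR
RRRRRRR
RRRRRRR
RRRRWRR
RRRKKKR
RRRRRRR
After op 2 fill(2,1,R) [0 cells changed]:
RRRRRRR
RRRRRRR
RRRRRRR
RRRRWRR
RRRKKKR
RRRRRRR
After op 3 paint(4,3,Y):
RRRRRRR
RRRRRRR
RRRRRRR
RRRRWRR
RRRYKKR
RRRRRRR

Answer: RRRRRRR
RRRRRRR
RRRRRRR
RRRRWRR
RRRYKKR
RRRRRRR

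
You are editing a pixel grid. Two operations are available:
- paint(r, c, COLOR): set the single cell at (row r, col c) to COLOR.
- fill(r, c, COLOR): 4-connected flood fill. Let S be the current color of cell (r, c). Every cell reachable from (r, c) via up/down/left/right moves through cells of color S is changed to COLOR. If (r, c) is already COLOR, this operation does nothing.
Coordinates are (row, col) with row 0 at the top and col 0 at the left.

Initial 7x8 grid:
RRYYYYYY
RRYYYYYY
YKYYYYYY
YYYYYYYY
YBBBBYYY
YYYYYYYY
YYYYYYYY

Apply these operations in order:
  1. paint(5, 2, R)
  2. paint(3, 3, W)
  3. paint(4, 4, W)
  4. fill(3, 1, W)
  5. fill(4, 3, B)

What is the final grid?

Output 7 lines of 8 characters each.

After op 1 paint(5,2,R):
RRYYYYYY
RRYYYYYY
YKYYYYYY
YYYYYYYY
YBBBBYYY
YYRYYYYY
YYYYYYYY
After op 2 paint(3,3,W):
RRYYYYYY
RRYYYYYY
YKYYYYYY
YYYWYYYY
YBBBBYYY
YYRYYYYY
YYYYYYYY
After op 3 paint(4,4,W):
RRYYYYYY
RRYYYYYY
YKYYYYYY
YYYWYYYY
YBBBWYYY
YYRYYYYY
YYYYYYYY
After op 4 fill(3,1,W) [45 cells changed]:
RRWWWWWW
RRWWWWWW
WKWWWWWW
WWWWWWWW
WBBBWWWW
WWRWWWWW
WWWWWWWW
After op 5 fill(4,3,B) [0 cells changed]:
RRWWWWWW
RRWWWWWW
WKWWWWWW
WWWWWWWW
WBBBWWWW
WWRWWWWW
WWWWWWWW

Answer: RRWWWWWW
RRWWWWWW
WKWWWWWW
WWWWWWWW
WBBBWWWW
WWRWWWWW
WWWWWWWW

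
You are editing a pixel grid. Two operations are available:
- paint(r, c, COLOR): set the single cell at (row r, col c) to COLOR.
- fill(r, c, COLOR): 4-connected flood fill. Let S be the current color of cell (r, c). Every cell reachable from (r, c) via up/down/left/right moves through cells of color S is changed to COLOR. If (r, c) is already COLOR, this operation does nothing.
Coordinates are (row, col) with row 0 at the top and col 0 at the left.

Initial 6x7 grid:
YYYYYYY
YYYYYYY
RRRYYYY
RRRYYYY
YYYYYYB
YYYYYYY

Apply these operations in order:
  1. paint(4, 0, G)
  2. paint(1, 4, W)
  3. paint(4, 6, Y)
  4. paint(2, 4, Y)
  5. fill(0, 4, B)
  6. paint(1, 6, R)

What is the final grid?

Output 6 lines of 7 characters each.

Answer: BBBBBBB
BBBBWBR
RRRBBBB
RRRBBBB
GBBBBBB
BBBBBBB

Derivation:
After op 1 paint(4,0,G):
YYYYYYY
YYYYYYY
RRRYYYY
RRRYYYY
GYYYYYB
YYYYYYY
After op 2 paint(1,4,W):
YYYYYYY
YYYYWYY
RRRYYYY
RRRYYYY
GYYYYYB
YYYYYYY
After op 3 paint(4,6,Y):
YYYYYYY
YYYYWYY
RRRYYYY
RRRYYYY
GYYYYYY
YYYYYYY
After op 4 paint(2,4,Y):
YYYYYYY
YYYYWYY
RRRYYYY
RRRYYYY
GYYYYYY
YYYYYYY
After op 5 fill(0,4,B) [34 cells changed]:
BBBBBBB
BBBBWBB
RRRBBBB
RRRBBBB
GBBBBBB
BBBBBBB
After op 6 paint(1,6,R):
BBBBBBB
BBBBWBR
RRRBBBB
RRRBBBB
GBBBBBB
BBBBBBB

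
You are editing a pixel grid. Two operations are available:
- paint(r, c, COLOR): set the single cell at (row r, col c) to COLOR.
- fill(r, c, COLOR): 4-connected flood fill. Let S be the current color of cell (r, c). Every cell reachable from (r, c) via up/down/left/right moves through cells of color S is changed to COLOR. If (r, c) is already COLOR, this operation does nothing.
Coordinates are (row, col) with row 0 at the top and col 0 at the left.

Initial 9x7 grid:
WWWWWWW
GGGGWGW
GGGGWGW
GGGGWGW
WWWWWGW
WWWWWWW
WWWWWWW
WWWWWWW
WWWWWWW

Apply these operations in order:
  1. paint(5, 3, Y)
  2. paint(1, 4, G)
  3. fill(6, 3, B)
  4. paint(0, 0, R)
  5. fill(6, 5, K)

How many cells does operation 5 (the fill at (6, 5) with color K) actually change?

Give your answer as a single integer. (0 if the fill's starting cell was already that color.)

Answer: 44

Derivation:
After op 1 paint(5,3,Y):
WWWWWWW
GGGGWGW
GGGGWGW
GGGGWGW
WWWWWGW
WWWYWWW
WWWWWWW
WWWWWWW
WWWWWWW
After op 2 paint(1,4,G):
WWWWWWW
GGGGGGW
GGGGWGW
GGGGWGW
WWWWWGW
WWWYWWW
WWWWWWW
WWWWWWW
WWWWWWW
After op 3 fill(6,3,B) [45 cells changed]:
BBBBBBB
GGGGGGB
GGGGBGB
GGGGBGB
BBBBBGB
BBBYBBB
BBBBBBB
BBBBBBB
BBBBBBB
After op 4 paint(0,0,R):
RBBBBBB
GGGGGGB
GGGGBGB
GGGGBGB
BBBBBGB
BBBYBBB
BBBBBBB
BBBBBBB
BBBBBBB
After op 5 fill(6,5,K) [44 cells changed]:
RKKKKKK
GGGGGGK
GGGGKGK
GGGGKGK
KKKKKGK
KKKYKKK
KKKKKKK
KKKKKKK
KKKKKKK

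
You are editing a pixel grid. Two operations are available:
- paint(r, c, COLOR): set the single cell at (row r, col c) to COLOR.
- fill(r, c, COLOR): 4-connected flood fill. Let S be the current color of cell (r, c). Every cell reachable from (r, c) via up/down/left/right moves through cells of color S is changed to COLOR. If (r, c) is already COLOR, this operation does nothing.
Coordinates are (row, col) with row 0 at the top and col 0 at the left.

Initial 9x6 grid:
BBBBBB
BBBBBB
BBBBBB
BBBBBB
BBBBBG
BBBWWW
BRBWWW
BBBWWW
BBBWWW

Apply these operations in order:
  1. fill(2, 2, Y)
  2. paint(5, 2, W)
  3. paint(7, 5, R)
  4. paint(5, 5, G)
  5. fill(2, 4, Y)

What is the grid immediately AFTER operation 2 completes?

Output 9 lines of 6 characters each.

Answer: YYYYYY
YYYYYY
YYYYYY
YYYYYY
YYYYYG
YYWWWW
YRYWWW
YYYWWW
YYYWWW

Derivation:
After op 1 fill(2,2,Y) [40 cells changed]:
YYYYYY
YYYYYY
YYYYYY
YYYYYY
YYYYYG
YYYWWW
YRYWWW
YYYWWW
YYYWWW
After op 2 paint(5,2,W):
YYYYYY
YYYYYY
YYYYYY
YYYYYY
YYYYYG
YYWWWW
YRYWWW
YYYWWW
YYYWWW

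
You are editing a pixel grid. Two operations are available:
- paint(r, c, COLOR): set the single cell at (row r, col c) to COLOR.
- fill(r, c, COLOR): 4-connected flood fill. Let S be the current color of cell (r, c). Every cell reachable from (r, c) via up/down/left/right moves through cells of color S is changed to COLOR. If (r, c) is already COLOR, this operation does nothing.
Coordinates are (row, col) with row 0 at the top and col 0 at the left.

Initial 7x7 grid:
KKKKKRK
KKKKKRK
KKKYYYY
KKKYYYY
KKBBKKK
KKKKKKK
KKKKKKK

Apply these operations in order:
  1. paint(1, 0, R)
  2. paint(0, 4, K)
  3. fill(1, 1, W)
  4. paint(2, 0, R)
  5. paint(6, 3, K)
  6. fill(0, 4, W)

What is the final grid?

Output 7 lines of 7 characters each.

Answer: WWWWWRK
RWWWWRK
RWWYYYY
WWWYYYY
WWBBWWW
WWWWWWW
WWWKWWW

Derivation:
After op 1 paint(1,0,R):
KKKKKRK
RKKKKRK
KKKYYYY
KKKYYYY
KKBBKKK
KKKKKKK
KKKKKKK
After op 2 paint(0,4,K):
KKKKKRK
RKKKKRK
KKKYYYY
KKKYYYY
KKBBKKK
KKKKKKK
KKKKKKK
After op 3 fill(1,1,W) [34 cells changed]:
WWWWWRK
RWWWWRK
WWWYYYY
WWWYYYY
WWBBWWW
WWWWWWW
WWWWWWW
After op 4 paint(2,0,R):
WWWWWRK
RWWWWRK
RWWYYYY
WWWYYYY
WWBBWWW
WWWWWWW
WWWWWWW
After op 5 paint(6,3,K):
WWWWWRK
RWWWWRK
RWWYYYY
WWWYYYY
WWBBWWW
WWWWWWW
WWWKWWW
After op 6 fill(0,4,W) [0 cells changed]:
WWWWWRK
RWWWWRK
RWWYYYY
WWWYYYY
WWBBWWW
WWWWWWW
WWWKWWW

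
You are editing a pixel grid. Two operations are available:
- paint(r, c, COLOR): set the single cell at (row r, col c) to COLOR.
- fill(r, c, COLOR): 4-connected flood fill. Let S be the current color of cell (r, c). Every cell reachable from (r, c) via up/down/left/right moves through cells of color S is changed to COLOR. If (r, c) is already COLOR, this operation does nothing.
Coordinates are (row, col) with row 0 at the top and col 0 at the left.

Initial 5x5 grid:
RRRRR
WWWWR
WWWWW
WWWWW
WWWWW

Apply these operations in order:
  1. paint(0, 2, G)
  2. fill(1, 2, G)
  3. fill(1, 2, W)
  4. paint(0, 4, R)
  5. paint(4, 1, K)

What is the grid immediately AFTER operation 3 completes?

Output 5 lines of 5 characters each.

Answer: RRWRR
WWWWR
WWWWW
WWWWW
WWWWW

Derivation:
After op 1 paint(0,2,G):
RRGRR
WWWWR
WWWWW
WWWWW
WWWWW
After op 2 fill(1,2,G) [19 cells changed]:
RRGRR
GGGGR
GGGGG
GGGGG
GGGGG
After op 3 fill(1,2,W) [20 cells changed]:
RRWRR
WWWWR
WWWWW
WWWWW
WWWWW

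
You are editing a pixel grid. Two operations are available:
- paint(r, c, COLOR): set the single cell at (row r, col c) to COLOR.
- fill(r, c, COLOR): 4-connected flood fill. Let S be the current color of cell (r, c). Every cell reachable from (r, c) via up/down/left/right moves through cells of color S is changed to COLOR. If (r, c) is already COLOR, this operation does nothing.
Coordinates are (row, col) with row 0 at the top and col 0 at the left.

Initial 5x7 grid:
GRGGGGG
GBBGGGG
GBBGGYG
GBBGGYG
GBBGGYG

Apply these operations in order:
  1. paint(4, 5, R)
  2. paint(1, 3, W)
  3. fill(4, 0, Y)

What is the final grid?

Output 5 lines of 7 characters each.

Answer: YRGGGGG
YBBWGGG
YBBGGYG
YBBGGYG
YBBGGRG

Derivation:
After op 1 paint(4,5,R):
GRGGGGG
GBBGGGG
GBBGGYG
GBBGGYG
GBBGGRG
After op 2 paint(1,3,W):
GRGGGGG
GBBWGGG
GBBGGYG
GBBGGYG
GBBGGRG
After op 3 fill(4,0,Y) [5 cells changed]:
YRGGGGG
YBBWGGG
YBBGGYG
YBBGGYG
YBBGGRG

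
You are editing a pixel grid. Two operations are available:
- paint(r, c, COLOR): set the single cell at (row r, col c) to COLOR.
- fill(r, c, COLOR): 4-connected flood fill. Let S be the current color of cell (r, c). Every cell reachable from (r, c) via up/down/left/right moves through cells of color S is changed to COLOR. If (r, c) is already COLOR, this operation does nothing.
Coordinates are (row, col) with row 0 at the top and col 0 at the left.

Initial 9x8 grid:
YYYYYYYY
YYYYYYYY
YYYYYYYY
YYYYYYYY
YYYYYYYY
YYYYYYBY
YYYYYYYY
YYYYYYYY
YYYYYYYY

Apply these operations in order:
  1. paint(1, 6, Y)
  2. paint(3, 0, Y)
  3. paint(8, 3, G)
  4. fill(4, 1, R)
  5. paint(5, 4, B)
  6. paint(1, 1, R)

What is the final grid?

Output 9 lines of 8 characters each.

After op 1 paint(1,6,Y):
YYYYYYYY
YYYYYYYY
YYYYYYYY
YYYYYYYY
YYYYYYYY
YYYYYYBY
YYYYYYYY
YYYYYYYY
YYYYYYYY
After op 2 paint(3,0,Y):
YYYYYYYY
YYYYYYYY
YYYYYYYY
YYYYYYYY
YYYYYYYY
YYYYYYBY
YYYYYYYY
YYYYYYYY
YYYYYYYY
After op 3 paint(8,3,G):
YYYYYYYY
YYYYYYYY
YYYYYYYY
YYYYYYYY
YYYYYYYY
YYYYYYBY
YYYYYYYY
YYYYYYYY
YYYGYYYY
After op 4 fill(4,1,R) [70 cells changed]:
RRRRRRRR
RRRRRRRR
RRRRRRRR
RRRRRRRR
RRRRRRRR
RRRRRRBR
RRRRRRRR
RRRRRRRR
RRRGRRRR
After op 5 paint(5,4,B):
RRRRRRRR
RRRRRRRR
RRRRRRRR
RRRRRRRR
RRRRRRRR
RRRRBRBR
RRRRRRRR
RRRRRRRR
RRRGRRRR
After op 6 paint(1,1,R):
RRRRRRRR
RRRRRRRR
RRRRRRRR
RRRRRRRR
RRRRRRRR
RRRRBRBR
RRRRRRRR
RRRRRRRR
RRRGRRRR

Answer: RRRRRRRR
RRRRRRRR
RRRRRRRR
RRRRRRRR
RRRRRRRR
RRRRBRBR
RRRRRRRR
RRRRRRRR
RRRGRRRR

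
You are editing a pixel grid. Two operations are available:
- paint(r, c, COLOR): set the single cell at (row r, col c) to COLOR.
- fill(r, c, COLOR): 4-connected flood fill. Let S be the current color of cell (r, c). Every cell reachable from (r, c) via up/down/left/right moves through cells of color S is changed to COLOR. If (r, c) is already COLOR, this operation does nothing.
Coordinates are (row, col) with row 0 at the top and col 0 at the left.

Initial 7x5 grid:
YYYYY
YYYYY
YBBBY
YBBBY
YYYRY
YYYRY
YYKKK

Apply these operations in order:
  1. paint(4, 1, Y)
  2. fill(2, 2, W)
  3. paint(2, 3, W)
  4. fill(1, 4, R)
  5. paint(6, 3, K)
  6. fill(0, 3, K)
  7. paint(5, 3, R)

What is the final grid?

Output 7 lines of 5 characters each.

Answer: KKKKK
KKKKK
KWWWK
KWWWK
KKKKK
KKKRK
KKKKK

Derivation:
After op 1 paint(4,1,Y):
YYYYY
YYYYY
YBBBY
YBBBY
YYYRY
YYYRY
YYKKK
After op 2 fill(2,2,W) [6 cells changed]:
YYYYY
YYYYY
YWWWY
YWWWY
YYYRY
YYYRY
YYKKK
After op 3 paint(2,3,W):
YYYYY
YYYYY
YWWWY
YWWWY
YYYRY
YYYRY
YYKKK
After op 4 fill(1,4,R) [24 cells changed]:
RRRRR
RRRRR
RWWWR
RWWWR
RRRRR
RRRRR
RRKKK
After op 5 paint(6,3,K):
RRRRR
RRRRR
RWWWR
RWWWR
RRRRR
RRRRR
RRKKK
After op 6 fill(0,3,K) [26 cells changed]:
KKKKK
KKKKK
KWWWK
KWWWK
KKKKK
KKKKK
KKKKK
After op 7 paint(5,3,R):
KKKKK
KKKKK
KWWWK
KWWWK
KKKKK
KKKRK
KKKKK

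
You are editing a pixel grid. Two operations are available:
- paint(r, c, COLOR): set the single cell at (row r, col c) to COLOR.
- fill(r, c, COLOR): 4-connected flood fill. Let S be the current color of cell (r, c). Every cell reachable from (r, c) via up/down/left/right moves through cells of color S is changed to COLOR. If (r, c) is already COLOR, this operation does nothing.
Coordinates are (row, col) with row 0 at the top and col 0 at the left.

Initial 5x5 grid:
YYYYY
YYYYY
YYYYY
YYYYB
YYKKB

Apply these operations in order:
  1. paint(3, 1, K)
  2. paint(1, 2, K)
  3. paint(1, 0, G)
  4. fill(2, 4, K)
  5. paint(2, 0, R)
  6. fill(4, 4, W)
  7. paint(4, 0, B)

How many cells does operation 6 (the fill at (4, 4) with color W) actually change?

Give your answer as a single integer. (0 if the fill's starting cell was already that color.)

After op 1 paint(3,1,K):
YYYYY
YYYYY
YYYYY
YKYYB
YYKKB
After op 2 paint(1,2,K):
YYYYY
YYKYY
YYYYY
YKYYB
YYKKB
After op 3 paint(1,0,G):
YYYYY
GYKYY
YYYYY
YKYYB
YYKKB
After op 4 fill(2,4,K) [18 cells changed]:
KKKKK
GKKKK
KKKKK
KKKKB
KKKKB
After op 5 paint(2,0,R):
KKKKK
GKKKK
RKKKK
KKKKB
KKKKB
After op 6 fill(4,4,W) [2 cells changed]:
KKKKK
GKKKK
RKKKK
KKKKW
KKKKW

Answer: 2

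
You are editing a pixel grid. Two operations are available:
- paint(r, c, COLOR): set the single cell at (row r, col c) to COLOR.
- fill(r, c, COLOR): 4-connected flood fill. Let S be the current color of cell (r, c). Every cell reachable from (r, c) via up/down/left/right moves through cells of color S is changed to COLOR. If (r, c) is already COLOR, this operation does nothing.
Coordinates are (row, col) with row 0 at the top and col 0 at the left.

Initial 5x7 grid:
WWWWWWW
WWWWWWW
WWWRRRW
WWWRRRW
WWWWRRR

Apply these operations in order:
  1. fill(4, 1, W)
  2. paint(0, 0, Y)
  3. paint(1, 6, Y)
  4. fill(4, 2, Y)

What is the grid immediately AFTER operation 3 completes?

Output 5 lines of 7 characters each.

After op 1 fill(4,1,W) [0 cells changed]:
WWWWWWW
WWWWWWW
WWWRRRW
WWWRRRW
WWWWRRR
After op 2 paint(0,0,Y):
YWWWWWW
WWWWWWW
WWWRRRW
WWWRRRW
WWWWRRR
After op 3 paint(1,6,Y):
YWWWWWW
WWWWWWY
WWWRRRW
WWWRRRW
WWWWRRR

Answer: YWWWWWW
WWWWWWY
WWWRRRW
WWWRRRW
WWWWRRR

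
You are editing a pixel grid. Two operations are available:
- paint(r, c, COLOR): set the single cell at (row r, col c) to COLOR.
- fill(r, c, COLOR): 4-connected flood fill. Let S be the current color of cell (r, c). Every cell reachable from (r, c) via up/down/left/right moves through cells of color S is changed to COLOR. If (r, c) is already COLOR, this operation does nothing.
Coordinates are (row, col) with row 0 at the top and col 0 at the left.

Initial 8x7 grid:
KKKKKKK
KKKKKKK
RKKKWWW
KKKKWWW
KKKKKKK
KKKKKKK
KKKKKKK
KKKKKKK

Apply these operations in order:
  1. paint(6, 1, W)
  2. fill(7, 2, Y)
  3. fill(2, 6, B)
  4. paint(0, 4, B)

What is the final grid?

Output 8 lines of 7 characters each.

After op 1 paint(6,1,W):
KKKKKKK
KKKKKKK
RKKKWWW
KKKKWWW
KKKKKKK
KKKKKKK
KWKKKKK
KKKKKKK
After op 2 fill(7,2,Y) [48 cells changed]:
YYYYYYY
YYYYYYY
RYYYWWW
YYYYWWW
YYYYYYY
YYYYYYY
YWYYYYY
YYYYYYY
After op 3 fill(2,6,B) [6 cells changed]:
YYYYYYY
YYYYYYY
RYYYBBB
YYYYBBB
YYYYYYY
YYYYYYY
YWYYYYY
YYYYYYY
After op 4 paint(0,4,B):
YYYYBYY
YYYYYYY
RYYYBBB
YYYYBBB
YYYYYYY
YYYYYYY
YWYYYYY
YYYYYYY

Answer: YYYYBYY
YYYYYYY
RYYYBBB
YYYYBBB
YYYYYYY
YYYYYYY
YWYYYYY
YYYYYYY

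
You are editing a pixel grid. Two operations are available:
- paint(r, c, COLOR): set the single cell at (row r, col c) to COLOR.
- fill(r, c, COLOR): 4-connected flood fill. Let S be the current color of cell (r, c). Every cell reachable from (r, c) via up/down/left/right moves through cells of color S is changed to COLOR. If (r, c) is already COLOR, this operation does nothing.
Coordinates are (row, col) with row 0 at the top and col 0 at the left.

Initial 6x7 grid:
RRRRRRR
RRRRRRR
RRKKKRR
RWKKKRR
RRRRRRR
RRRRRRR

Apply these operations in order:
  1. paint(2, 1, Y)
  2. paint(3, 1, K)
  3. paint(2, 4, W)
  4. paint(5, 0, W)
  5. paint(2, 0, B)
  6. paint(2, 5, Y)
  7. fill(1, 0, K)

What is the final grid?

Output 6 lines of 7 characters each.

After op 1 paint(2,1,Y):
RRRRRRR
RRRRRRR
RYKKKRR
RWKKKRR
RRRRRRR
RRRRRRR
After op 2 paint(3,1,K):
RRRRRRR
RRRRRRR
RYKKKRR
RKKKKRR
RRRRRRR
RRRRRRR
After op 3 paint(2,4,W):
RRRRRRR
RRRRRRR
RYKKWRR
RKKKKRR
RRRRRRR
RRRRRRR
After op 4 paint(5,0,W):
RRRRRRR
RRRRRRR
RYKKWRR
RKKKKRR
RRRRRRR
WRRRRRR
After op 5 paint(2,0,B):
RRRRRRR
RRRRRRR
BYKKWRR
RKKKKRR
RRRRRRR
WRRRRRR
After op 6 paint(2,5,Y):
RRRRRRR
RRRRRRR
BYKKWYR
RKKKKRR
RRRRRRR
WRRRRRR
After op 7 fill(1,0,K) [31 cells changed]:
KKKKKKK
KKKKKKK
BYKKWYK
KKKKKKK
KKKKKKK
WKKKKKK

Answer: KKKKKKK
KKKKKKK
BYKKWYK
KKKKKKK
KKKKKKK
WKKKKKK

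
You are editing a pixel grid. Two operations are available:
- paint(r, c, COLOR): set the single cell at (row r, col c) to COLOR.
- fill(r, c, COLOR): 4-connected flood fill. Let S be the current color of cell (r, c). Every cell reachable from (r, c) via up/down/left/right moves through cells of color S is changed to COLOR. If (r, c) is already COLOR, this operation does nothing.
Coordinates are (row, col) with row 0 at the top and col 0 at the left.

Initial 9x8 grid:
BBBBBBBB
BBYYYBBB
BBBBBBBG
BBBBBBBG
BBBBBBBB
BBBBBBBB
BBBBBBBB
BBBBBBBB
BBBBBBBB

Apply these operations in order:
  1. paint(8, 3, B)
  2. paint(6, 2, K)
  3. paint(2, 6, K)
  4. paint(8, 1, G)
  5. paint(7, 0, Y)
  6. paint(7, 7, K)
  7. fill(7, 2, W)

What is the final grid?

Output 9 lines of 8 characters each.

After op 1 paint(8,3,B):
BBBBBBBB
BBYYYBBB
BBBBBBBG
BBBBBBBG
BBBBBBBB
BBBBBBBB
BBBBBBBB
BBBBBBBB
BBBBBBBB
After op 2 paint(6,2,K):
BBBBBBBB
BBYYYBBB
BBBBBBBG
BBBBBBBG
BBBBBBBB
BBBBBBBB
BBKBBBBB
BBBBBBBB
BBBBBBBB
After op 3 paint(2,6,K):
BBBBBBBB
BBYYYBBB
BBBBBBKG
BBBBBBBG
BBBBBBBB
BBBBBBBB
BBKBBBBB
BBBBBBBB
BBBBBBBB
After op 4 paint(8,1,G):
BBBBBBBB
BBYYYBBB
BBBBBBKG
BBBBBBBG
BBBBBBBB
BBBBBBBB
BBKBBBBB
BBBBBBBB
BGBBBBBB
After op 5 paint(7,0,Y):
BBBBBBBB
BBYYYBBB
BBBBBBKG
BBBBBBBG
BBBBBBBB
BBBBBBBB
BBKBBBBB
YBBBBBBB
BGBBBBBB
After op 6 paint(7,7,K):
BBBBBBBB
BBYYYBBB
BBBBBBKG
BBBBBBBG
BBBBBBBB
BBBBBBBB
BBKBBBBB
YBBBBBBK
BGBBBBBB
After op 7 fill(7,2,W) [61 cells changed]:
WWWWWWWW
WWYYYWWW
WWWWWWKG
WWWWWWWG
WWWWWWWW
WWWWWWWW
WWKWWWWW
YWWWWWWK
BGWWWWWW

Answer: WWWWWWWW
WWYYYWWW
WWWWWWKG
WWWWWWWG
WWWWWWWW
WWWWWWWW
WWKWWWWW
YWWWWWWK
BGWWWWWW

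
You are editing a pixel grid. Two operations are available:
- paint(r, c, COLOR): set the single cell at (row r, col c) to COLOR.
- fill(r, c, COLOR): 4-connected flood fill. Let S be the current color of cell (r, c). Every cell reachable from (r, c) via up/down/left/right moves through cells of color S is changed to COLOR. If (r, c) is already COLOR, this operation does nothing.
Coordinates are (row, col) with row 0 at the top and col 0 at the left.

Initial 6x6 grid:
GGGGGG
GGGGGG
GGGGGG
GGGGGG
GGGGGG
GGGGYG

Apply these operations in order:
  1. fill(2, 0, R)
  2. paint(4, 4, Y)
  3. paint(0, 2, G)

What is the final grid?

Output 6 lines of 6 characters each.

After op 1 fill(2,0,R) [35 cells changed]:
RRRRRR
RRRRRR
RRRRRR
RRRRRR
RRRRRR
RRRRYR
After op 2 paint(4,4,Y):
RRRRRR
RRRRRR
RRRRRR
RRRRRR
RRRRYR
RRRRYR
After op 3 paint(0,2,G):
RRGRRR
RRRRRR
RRRRRR
RRRRRR
RRRRYR
RRRRYR

Answer: RRGRRR
RRRRRR
RRRRRR
RRRRRR
RRRRYR
RRRRYR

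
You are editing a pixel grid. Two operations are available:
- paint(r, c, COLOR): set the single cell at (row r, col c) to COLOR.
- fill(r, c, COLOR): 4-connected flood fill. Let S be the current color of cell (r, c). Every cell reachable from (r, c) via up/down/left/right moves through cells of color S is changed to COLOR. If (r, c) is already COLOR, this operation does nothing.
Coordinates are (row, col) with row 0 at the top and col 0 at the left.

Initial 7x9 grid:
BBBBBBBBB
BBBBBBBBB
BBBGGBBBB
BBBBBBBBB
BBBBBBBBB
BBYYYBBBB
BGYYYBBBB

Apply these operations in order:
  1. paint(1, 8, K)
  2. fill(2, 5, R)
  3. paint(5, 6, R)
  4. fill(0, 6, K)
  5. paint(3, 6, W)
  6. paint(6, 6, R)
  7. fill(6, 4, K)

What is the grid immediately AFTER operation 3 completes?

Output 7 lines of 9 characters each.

Answer: RRRRRRRRR
RRRRRRRRK
RRRGGRRRR
RRRRRRRRR
RRRRRRRRR
RRYYYRRRR
RGYYYRRRR

Derivation:
After op 1 paint(1,8,K):
BBBBBBBBB
BBBBBBBBK
BBBGGBBBB
BBBBBBBBB
BBBBBBBBB
BBYYYBBBB
BGYYYBBBB
After op 2 fill(2,5,R) [53 cells changed]:
RRRRRRRRR
RRRRRRRRK
RRRGGRRRR
RRRRRRRRR
RRRRRRRRR
RRYYYRRRR
RGYYYRRRR
After op 3 paint(5,6,R):
RRRRRRRRR
RRRRRRRRK
RRRGGRRRR
RRRRRRRRR
RRRRRRRRR
RRYYYRRRR
RGYYYRRRR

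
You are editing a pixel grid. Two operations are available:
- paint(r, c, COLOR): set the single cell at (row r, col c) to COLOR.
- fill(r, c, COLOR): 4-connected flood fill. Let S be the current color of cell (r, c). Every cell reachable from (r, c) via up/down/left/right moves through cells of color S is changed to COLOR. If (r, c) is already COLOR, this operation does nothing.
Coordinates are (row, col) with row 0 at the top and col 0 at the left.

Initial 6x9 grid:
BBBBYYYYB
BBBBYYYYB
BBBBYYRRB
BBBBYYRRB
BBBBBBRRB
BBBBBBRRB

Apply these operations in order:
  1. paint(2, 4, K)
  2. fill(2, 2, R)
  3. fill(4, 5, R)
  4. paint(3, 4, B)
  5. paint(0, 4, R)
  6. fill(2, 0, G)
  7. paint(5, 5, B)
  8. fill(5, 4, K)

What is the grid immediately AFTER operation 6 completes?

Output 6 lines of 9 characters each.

Answer: GGGGGYYYB
GGGGYYYYB
GGGGKYGGB
GGGGBYGGB
GGGGGGGGB
GGGGGGGGB

Derivation:
After op 1 paint(2,4,K):
BBBBYYYYB
BBBBYYYYB
BBBBKYRRB
BBBBYYRRB
BBBBBBRRB
BBBBBBRRB
After op 2 fill(2,2,R) [28 cells changed]:
RRRRYYYYB
RRRRYYYYB
RRRRKYRRB
RRRRYYRRB
RRRRRRRRB
RRRRRRRRB
After op 3 fill(4,5,R) [0 cells changed]:
RRRRYYYYB
RRRRYYYYB
RRRRKYRRB
RRRRYYRRB
RRRRRRRRB
RRRRRRRRB
After op 4 paint(3,4,B):
RRRRYYYYB
RRRRYYYYB
RRRRKYRRB
RRRRBYRRB
RRRRRRRRB
RRRRRRRRB
After op 5 paint(0,4,R):
RRRRRYYYB
RRRRYYYYB
RRRRKYRRB
RRRRBYRRB
RRRRRRRRB
RRRRRRRRB
After op 6 fill(2,0,G) [37 cells changed]:
GGGGGYYYB
GGGGYYYYB
GGGGKYGGB
GGGGBYGGB
GGGGGGGGB
GGGGGGGGB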